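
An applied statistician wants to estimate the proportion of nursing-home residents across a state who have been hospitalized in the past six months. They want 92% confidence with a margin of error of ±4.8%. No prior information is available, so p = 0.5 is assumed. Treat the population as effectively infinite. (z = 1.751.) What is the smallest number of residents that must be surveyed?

333

With p = 0.5, p(1−p) = 0.25.
n = z²·p(1−p)/E² = 1.751² × 0.2500 / 0.048² = 3.0660 × 0.2500 / 0.002304 ≈ 332.68.
Rounding up gives n = 333.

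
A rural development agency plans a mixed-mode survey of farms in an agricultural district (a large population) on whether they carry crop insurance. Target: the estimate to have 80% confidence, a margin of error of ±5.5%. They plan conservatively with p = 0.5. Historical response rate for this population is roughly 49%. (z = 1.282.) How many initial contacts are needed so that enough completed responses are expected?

Completed interviews needed: n₀ = 1.282² × 0.2500 / 0.055² ≈ 135.83 → 136.
At a 49% response rate, contacts needed = 136 / 0.49 ≈ 277.55 → 278.

278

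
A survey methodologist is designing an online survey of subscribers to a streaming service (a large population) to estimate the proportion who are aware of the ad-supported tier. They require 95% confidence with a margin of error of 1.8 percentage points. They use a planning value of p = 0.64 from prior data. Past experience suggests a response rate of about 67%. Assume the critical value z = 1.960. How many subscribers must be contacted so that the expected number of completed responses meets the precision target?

Completed interviews needed: n₀ = 1.960² × 0.2304 / 0.018² ≈ 2731.80 → 2732.
At a 67% response rate, contacts needed = 2732 / 0.67 ≈ 4077.61 → 4078.

4078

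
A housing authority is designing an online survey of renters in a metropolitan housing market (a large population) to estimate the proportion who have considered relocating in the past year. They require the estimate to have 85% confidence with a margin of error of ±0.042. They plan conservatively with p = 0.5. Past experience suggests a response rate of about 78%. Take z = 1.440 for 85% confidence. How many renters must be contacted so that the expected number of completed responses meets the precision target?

Completed interviews needed: n₀ = 1.440² × 0.2500 / 0.042² ≈ 293.88 → 294.
At a 78% response rate, contacts needed = 294 / 0.78 ≈ 376.92 → 377.

377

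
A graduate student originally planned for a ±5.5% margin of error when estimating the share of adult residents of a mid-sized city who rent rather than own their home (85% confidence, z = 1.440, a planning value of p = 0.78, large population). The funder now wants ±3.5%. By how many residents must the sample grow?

At ±5.5%: n = 1.440² × 0.1716 / 0.055² ≈ 117.63 → 118.
At ±3.5%: n = 1.440² × 0.1716 / 0.035² ≈ 290.47 → 291.
Additional respondents: 291 − 118 = 173.

173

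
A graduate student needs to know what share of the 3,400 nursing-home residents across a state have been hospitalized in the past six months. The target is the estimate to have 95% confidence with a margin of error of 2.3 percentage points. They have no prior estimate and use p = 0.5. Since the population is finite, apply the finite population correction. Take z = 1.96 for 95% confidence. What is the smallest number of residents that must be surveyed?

1184

Unadjusted: n₀ = 1.96² × 0.50 × 0.50 / 0.023² ≈ 1815.50, so n₀ = 1816.
Finite population correction with N = 3,400: n = n₀ / (1 + (n₀−1)/N) = 1816 / (1 + 1815/3400) = 1816 / 1.5338 ≈ 1183.97.
Rounding up, n = 1184.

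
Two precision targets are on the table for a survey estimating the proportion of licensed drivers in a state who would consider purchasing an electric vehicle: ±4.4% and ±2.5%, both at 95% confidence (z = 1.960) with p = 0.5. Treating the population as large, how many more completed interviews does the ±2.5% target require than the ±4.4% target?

At ±4.4%: n = 1.960² × 0.2500 / 0.044² ≈ 496.07 → 497.
At ±2.5%: n = 1.960² × 0.2500 / 0.025² ≈ 1536.64 → 1537.
Additional respondents: 1537 − 497 = 1040.

1040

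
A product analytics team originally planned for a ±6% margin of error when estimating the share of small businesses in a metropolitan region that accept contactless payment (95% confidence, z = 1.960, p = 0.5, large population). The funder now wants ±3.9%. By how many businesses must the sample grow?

At ±6%: n = 1.960² × 0.2500 / 0.060² ≈ 266.78 → 267.
At ±3.9%: n = 1.960² × 0.2500 / 0.039² ≈ 631.43 → 632.
Additional respondents: 632 − 267 = 365.

365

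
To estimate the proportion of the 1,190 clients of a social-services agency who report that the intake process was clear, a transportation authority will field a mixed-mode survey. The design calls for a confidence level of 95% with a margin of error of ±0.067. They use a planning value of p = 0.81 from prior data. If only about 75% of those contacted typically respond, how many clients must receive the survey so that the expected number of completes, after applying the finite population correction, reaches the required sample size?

159

For 95% confidence, z = 1.96.
Completed interviews needed (unadjusted): n₀ = 1.96² × 0.1539 / 0.067² ≈ 131.70 → 132.
FPC for N = 1,190: n = 132 / (1 + 131/1190) = 132 / 1.1101 ≈ 118.91 → 119.
At a 75% response rate, contacts needed = 119 / 0.75 ≈ 158.67 → 159.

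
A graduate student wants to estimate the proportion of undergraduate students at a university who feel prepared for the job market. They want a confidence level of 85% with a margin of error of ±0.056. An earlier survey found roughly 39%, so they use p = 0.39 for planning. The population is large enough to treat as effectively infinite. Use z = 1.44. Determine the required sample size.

With p = 0.39, p(1−p) = 0.2379.
n = z²·p(1−p)/E² = 1.44² × 0.2379 / 0.056² = 2.0736 × 0.2379 / 0.003136 ≈ 157.31.
Rounding up gives n = 158.

158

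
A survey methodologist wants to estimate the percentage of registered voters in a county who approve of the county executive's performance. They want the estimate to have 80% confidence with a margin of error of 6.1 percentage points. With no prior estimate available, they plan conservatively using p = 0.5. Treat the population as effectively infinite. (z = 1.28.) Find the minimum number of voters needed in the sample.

111

With p = 0.5, p(1−p) = 0.25.
n = z²·p(1−p)/E² = 1.28² × 0.2500 / 0.061² = 1.6384 × 0.2500 / 0.003721 ≈ 110.08.
Rounding up gives n = 111.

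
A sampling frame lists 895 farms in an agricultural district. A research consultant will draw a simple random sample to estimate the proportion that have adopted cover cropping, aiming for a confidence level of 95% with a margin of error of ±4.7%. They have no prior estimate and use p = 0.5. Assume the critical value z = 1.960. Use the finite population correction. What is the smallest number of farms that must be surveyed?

293

Unadjusted: n₀ = 1.960² × 0.50 × 0.50 / 0.047² ≈ 434.77, so n₀ = 435.
Finite population correction with N = 895: n = n₀ / (1 + (n₀−1)/N) = 435 / (1 + 434/895) = 435 / 1.4849 ≈ 292.95.
Rounding up, n = 293.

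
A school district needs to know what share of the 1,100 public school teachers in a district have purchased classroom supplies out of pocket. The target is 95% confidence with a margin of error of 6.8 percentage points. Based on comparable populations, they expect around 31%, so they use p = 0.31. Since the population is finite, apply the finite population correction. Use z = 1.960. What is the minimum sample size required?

154

Unadjusted: n₀ = 1.960² × 0.31 × 0.69 / 0.068² ≈ 177.71, so n₀ = 178.
Finite population correction with N = 1,100: n = n₀ / (1 + (n₀−1)/N) = 178 / (1 + 177/1100) = 178 / 1.1609 ≈ 153.33.
Rounding up, n = 154.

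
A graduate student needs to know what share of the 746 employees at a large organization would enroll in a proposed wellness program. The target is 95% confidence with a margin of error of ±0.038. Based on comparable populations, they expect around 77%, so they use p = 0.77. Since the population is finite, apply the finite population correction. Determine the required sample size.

For 95% confidence, z = 1.960.
Unadjusted: n₀ = 1.960² × 0.77 × 0.23 / 0.038² ≈ 471.15, so n₀ = 472.
Finite population correction with N = 746: n = n₀ / (1 + (n₀−1)/N) = 472 / (1 + 471/746) = 472 / 1.6314 ≈ 289.33.
Rounding up, n = 290.

290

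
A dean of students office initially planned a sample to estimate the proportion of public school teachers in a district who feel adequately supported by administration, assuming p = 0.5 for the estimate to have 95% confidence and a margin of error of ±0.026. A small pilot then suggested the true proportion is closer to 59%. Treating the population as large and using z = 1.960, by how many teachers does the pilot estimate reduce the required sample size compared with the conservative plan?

Conservative (p = 0.5): n = 1.960² × 0.25 / 0.026² ≈ 1420.71 → 1421.
Using p = 0.59: p(1−p) = 0.2419, so n = 1.960² × 0.2419 / 0.026² ≈ 1374.68 → 1375.
Reduction: 1421 − 1375 = 46.

46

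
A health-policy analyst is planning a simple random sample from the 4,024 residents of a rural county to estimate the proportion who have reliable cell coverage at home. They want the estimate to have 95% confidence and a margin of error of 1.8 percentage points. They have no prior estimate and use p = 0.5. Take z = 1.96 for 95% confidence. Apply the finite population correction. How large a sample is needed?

Unadjusted: n₀ = 1.96² × 0.50 × 0.50 / 0.018² ≈ 2964.20, so n₀ = 2965.
Finite population correction with N = 4,024: n = n₀ / (1 + (n₀−1)/N) = 2965 / (1 + 2964/4024) = 2965 / 1.7366 ≈ 1707.38.
Rounding up, n = 1708.

1708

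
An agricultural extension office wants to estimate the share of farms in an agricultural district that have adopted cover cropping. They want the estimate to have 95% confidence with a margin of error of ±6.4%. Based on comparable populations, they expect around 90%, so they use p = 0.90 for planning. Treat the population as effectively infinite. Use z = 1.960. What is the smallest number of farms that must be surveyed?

85

With p = 0.90, p(1−p) = 0.0900.
n = z²·p(1−p)/E² = 1.960² × 0.0900 / 0.064² = 3.8416 × 0.0900 / 0.004096 ≈ 84.41.
Rounding up gives n = 85.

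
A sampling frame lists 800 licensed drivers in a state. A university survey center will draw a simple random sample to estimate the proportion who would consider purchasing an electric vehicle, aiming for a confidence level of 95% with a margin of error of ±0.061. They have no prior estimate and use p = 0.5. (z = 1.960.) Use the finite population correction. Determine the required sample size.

196

Unadjusted: n₀ = 1.960² × 0.50 × 0.50 / 0.061² ≈ 258.10, so n₀ = 259.
Finite population correction with N = 800: n = n₀ / (1 + (n₀−1)/N) = 259 / (1 + 258/800) = 259 / 1.3225 ≈ 195.84.
Rounding up, n = 196.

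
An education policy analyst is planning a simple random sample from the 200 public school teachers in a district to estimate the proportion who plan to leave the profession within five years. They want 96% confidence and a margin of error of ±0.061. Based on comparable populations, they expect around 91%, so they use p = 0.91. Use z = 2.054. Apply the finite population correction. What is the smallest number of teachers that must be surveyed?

64

Unadjusted: n₀ = 2.054² × 0.91 × 0.09 / 0.061² ≈ 92.86, so n₀ = 93.
Finite population correction with N = 200: n = n₀ / (1 + (n₀−1)/N) = 93 / (1 + 92/200) = 93 / 1.4600 ≈ 63.70.
Rounding up, n = 64.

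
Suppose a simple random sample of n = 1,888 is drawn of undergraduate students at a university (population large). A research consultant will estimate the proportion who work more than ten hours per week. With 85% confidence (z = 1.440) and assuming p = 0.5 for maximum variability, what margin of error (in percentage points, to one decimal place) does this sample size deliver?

SE(p̂) = √[p(1−p)/n] = √[0.2500/1888] = 0.01151.
E = z × SE = 1.440 × 0.01151 = 0.01657, or 1.7 percentage points.

1.7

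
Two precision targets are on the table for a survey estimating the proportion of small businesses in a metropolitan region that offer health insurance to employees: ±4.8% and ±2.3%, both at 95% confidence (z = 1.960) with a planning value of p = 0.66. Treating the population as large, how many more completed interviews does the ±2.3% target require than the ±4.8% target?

1255

At ±4.8%: n = 1.960² × 0.2244 / 0.048² ≈ 374.16 → 375.
At ±2.3%: n = 1.960² × 0.2244 / 0.023² ≈ 1629.59 → 1630.
Additional respondents: 1630 − 375 = 1255.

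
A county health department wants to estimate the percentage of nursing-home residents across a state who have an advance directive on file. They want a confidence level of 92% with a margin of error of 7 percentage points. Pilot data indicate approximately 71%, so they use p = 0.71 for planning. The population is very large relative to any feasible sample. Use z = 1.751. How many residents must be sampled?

129

With p = 0.71, p(1−p) = 0.2059.
n = z²·p(1−p)/E² = 1.751² × 0.2059 / 0.070² = 3.0660 × 0.2059 / 0.004900 ≈ 128.83.
Rounding up gives n = 129.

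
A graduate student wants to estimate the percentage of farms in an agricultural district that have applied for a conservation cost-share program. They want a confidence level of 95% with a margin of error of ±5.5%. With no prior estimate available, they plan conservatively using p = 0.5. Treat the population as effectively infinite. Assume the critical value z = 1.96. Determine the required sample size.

318

With p = 0.5, p(1−p) = 0.25.
n = z²·p(1−p)/E² = 1.96² × 0.2500 / 0.055² = 3.8416 × 0.2500 / 0.003025 ≈ 317.49.
Rounding up gives n = 318.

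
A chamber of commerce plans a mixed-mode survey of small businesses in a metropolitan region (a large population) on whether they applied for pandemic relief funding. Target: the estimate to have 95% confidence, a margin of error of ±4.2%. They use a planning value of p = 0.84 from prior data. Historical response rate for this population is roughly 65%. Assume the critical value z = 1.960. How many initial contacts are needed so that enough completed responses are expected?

451

Completed interviews needed: n₀ = 1.960² × 0.1344 / 0.042² ≈ 292.69 → 293.
At a 65% response rate, contacts needed = 293 / 0.65 ≈ 450.77 → 451.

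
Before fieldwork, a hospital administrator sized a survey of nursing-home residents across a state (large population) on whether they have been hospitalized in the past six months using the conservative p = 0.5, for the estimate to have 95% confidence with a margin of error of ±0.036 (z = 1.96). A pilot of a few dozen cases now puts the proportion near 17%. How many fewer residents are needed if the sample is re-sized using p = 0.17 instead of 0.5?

Conservative (p = 0.5): n = 1.96² × 0.25 / 0.036² ≈ 741.05 → 742.
Using p = 0.17: p(1−p) = 0.1411, so n = 1.96² × 0.1411 / 0.036² ≈ 418.25 → 419.
Reduction: 742 − 419 = 323.

323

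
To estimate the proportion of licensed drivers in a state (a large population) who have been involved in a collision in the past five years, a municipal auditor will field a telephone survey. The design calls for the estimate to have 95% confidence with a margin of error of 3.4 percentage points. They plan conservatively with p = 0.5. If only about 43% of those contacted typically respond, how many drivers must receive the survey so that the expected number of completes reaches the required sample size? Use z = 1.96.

Completed interviews needed: n₀ = 1.96² × 0.2500 / 0.034² ≈ 830.80 → 831.
At a 43% response rate, contacts needed = 831 / 0.43 ≈ 1932.56 → 1933.

1933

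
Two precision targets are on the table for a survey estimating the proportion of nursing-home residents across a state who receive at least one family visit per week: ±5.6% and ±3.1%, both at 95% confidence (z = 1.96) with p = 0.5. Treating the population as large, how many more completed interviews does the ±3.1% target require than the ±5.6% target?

At ±5.6%: n = 1.96² × 0.2500 / 0.056² ≈ 306.25 → 307.
At ±3.1%: n = 1.96² × 0.2500 / 0.031² ≈ 999.38 → 1000.
Additional respondents: 1000 − 307 = 693.

693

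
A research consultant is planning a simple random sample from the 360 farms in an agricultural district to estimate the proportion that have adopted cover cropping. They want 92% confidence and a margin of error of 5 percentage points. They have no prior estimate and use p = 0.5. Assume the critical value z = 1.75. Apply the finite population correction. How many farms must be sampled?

Unadjusted: n₀ = 1.75² × 0.50 × 0.50 / 0.050² ≈ 306.25, so n₀ = 307.
Finite population correction with N = 360: n = n₀ / (1 + (n₀−1)/N) = 307 / (1 + 306/360) = 307 / 1.8500 ≈ 165.95.
Rounding up, n = 166.

166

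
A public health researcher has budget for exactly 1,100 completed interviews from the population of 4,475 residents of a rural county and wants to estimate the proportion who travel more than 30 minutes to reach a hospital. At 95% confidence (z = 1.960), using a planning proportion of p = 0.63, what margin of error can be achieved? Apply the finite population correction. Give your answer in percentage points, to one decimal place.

2.5

Finite-population factor: (N−n)/(N−1) = (4475−1100)/(4475−1) = 0.7544.
SE(p̂) = √[p(1−p)/n · (N−n)/(N−1)] = √[0.2331/1100 × 0.7544] = 0.01264.
E = z × SE = 1.960 × 0.01264 = 0.02478 ≈ 2.5 percentage points.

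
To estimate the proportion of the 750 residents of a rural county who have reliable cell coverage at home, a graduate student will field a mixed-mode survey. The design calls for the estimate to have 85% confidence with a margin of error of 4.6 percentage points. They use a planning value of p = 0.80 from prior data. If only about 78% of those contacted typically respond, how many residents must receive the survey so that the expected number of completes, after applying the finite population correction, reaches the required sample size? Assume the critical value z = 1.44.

167

Completed interviews needed (unadjusted): n₀ = 1.44² × 0.1600 / 0.046² ≈ 156.79 → 157.
FPC for N = 750: n = 157 / (1 + 156/750) = 157 / 1.2080 ≈ 129.97 → 130.
At a 78% response rate, contacts needed = 130 / 0.78 ≈ 166.67 → 167.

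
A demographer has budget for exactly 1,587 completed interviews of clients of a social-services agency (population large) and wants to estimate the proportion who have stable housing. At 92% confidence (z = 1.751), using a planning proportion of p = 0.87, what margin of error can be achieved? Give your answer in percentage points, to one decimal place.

1.5

SE(p̂) = √[p(1−p)/n] = √[0.1131/1587] = 0.00844.
E = z × SE = 1.751 × 0.00844 = 0.01478, or 1.5 percentage points.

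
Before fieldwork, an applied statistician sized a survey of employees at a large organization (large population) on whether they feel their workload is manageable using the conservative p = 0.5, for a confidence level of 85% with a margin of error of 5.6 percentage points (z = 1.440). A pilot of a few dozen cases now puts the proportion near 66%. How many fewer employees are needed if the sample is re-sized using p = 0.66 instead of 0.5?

17

Conservative (p = 0.5): n = 1.440² × 0.25 / 0.056² ≈ 165.31 → 166.
Using p = 0.66: p(1−p) = 0.2244, so n = 1.440² × 0.2244 / 0.056² ≈ 148.38 → 149.
Reduction: 166 − 149 = 17.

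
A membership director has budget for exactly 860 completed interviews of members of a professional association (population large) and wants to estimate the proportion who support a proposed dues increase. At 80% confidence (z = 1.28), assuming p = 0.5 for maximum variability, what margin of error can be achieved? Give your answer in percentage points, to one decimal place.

2.2

SE(p̂) = √[p(1−p)/n] = √[0.2500/860] = 0.01705.
E = z × SE = 1.28 × 0.01705 = 0.02182, or 2.2 percentage points.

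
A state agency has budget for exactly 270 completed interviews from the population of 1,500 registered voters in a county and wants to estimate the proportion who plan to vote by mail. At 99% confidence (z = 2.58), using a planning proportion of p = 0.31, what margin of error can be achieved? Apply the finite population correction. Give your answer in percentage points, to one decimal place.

6.6

Finite-population factor: (N−n)/(N−1) = (1500−270)/(1500−1) = 0.8205.
SE(p̂) = √[p(1−p)/n · (N−n)/(N−1)] = √[0.2139/270 × 0.8205] = 0.02550.
E = z × SE = 2.58 × 0.02550 = 0.06578 ≈ 6.6 percentage points.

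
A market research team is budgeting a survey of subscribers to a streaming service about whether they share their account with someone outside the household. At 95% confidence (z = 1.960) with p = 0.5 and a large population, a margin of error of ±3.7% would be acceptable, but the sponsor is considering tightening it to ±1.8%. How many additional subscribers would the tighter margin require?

2263

At ±3.7%: n = 1.960² × 0.2500 / 0.037² ≈ 701.53 → 702.
At ±1.8%: n = 1.960² × 0.2500 / 0.018² ≈ 2964.20 → 2965.
Additional respondents: 2965 − 702 = 2263.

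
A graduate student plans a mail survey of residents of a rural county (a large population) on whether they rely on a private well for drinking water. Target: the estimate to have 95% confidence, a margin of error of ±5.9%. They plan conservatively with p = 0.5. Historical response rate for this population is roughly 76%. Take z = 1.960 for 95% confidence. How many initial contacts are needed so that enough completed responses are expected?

Completed interviews needed: n₀ = 1.960² × 0.2500 / 0.059² ≈ 275.90 → 276.
At a 76% response rate, contacts needed = 276 / 0.76 ≈ 363.16 → 364.

364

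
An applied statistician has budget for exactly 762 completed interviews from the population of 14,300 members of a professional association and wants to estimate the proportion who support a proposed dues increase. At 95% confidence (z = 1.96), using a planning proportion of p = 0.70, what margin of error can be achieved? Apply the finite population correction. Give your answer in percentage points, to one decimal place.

Finite-population factor: (N−n)/(N−1) = (14300−762)/(14300−1) = 0.9468.
SE(p̂) = √[p(1−p)/n · (N−n)/(N−1)] = √[0.2100/762 × 0.9468] = 0.01615.
E = z × SE = 1.96 × 0.01615 = 0.03166 ≈ 3.2 percentage points.

3.2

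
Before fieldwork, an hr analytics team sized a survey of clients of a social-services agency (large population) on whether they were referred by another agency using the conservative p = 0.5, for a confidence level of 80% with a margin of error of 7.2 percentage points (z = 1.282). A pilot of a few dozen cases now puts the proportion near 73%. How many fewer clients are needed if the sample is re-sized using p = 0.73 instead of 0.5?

Conservative (p = 0.5): n = 1.282² × 0.25 / 0.072² ≈ 79.26 → 80.
Using p = 0.73: p(1−p) = 0.1971, so n = 1.282² × 0.1971 / 0.072² ≈ 62.49 → 63.
Reduction: 80 − 63 = 17.

17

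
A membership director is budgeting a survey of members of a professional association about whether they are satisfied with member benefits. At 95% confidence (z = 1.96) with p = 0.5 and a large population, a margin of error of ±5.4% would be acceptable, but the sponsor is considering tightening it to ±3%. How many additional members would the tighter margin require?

At ±5.4%: n = 1.96² × 0.2500 / 0.054² ≈ 329.36 → 330.
At ±3%: n = 1.96² × 0.2500 / 0.030² ≈ 1067.11 → 1068.
Additional respondents: 1068 − 330 = 738.

738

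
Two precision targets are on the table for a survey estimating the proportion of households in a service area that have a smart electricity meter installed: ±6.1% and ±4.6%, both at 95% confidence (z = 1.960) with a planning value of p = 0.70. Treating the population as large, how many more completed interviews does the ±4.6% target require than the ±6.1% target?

At ±6.1%: n = 1.960² × 0.2100 / 0.061² ≈ 216.81 → 217.
At ±4.6%: n = 1.960² × 0.2100 / 0.046² ≈ 381.26 → 382.
Additional respondents: 382 − 217 = 165.

165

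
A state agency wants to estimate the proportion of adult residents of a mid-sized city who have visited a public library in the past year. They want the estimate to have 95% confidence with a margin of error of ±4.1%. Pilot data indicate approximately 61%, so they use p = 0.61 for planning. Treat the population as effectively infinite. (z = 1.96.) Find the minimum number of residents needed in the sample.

With p = 0.61, p(1−p) = 0.2379.
n = z²·p(1−p)/E² = 1.96² × 0.2379 / 0.041² = 3.8416 × 0.2379 / 0.001681 ≈ 543.67.
Rounding up gives n = 544.

544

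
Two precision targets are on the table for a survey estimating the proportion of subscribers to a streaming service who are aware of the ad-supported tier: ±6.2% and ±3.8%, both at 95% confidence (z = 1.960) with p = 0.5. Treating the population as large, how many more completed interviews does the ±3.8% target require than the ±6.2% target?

416

At ±6.2%: n = 1.960² × 0.2500 / 0.062² ≈ 249.84 → 250.
At ±3.8%: n = 1.960² × 0.2500 / 0.038² ≈ 665.10 → 666.
Additional respondents: 666 − 250 = 416.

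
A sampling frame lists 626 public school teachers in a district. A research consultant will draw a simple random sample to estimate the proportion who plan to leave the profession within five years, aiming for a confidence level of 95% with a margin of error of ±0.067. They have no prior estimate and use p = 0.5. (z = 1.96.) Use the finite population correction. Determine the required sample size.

Unadjusted: n₀ = 1.96² × 0.50 × 0.50 / 0.067² ≈ 213.95, so n₀ = 214.
Finite population correction with N = 626: n = n₀ / (1 + (n₀−1)/N) = 214 / (1 + 213/626) = 214 / 1.3403 ≈ 159.67.
Rounding up, n = 160.

160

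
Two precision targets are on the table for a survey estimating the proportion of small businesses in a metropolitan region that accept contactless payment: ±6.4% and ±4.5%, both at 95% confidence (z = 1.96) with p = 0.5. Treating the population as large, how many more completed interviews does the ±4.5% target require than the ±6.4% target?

At ±6.4%: n = 1.96² × 0.2500 / 0.064² ≈ 234.47 → 235.
At ±4.5%: n = 1.96² × 0.2500 / 0.045² ≈ 474.27 → 475.
Additional respondents: 475 − 235 = 240.

240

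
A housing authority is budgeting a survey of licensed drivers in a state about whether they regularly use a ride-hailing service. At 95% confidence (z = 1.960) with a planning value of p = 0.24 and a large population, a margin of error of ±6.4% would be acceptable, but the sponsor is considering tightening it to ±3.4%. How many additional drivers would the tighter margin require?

At ±6.4%: n = 1.960² × 0.1824 / 0.064² ≈ 171.07 → 172.
At ±3.4%: n = 1.960² × 0.1824 / 0.034² ≈ 606.15 → 607.
Additional respondents: 607 − 172 = 435.

435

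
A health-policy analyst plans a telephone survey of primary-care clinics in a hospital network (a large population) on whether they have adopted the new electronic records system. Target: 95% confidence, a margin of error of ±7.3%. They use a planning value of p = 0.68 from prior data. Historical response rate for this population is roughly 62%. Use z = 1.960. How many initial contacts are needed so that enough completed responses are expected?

254

Completed interviews needed: n₀ = 1.960² × 0.2176 / 0.073² ≈ 156.86 → 157.
At a 62% response rate, contacts needed = 157 / 0.62 ≈ 253.23 → 254.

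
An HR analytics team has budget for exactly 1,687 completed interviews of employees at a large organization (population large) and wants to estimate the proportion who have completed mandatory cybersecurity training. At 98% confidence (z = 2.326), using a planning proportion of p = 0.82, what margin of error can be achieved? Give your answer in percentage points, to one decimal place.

2.2

SE(p̂) = √[p(1−p)/n] = √[0.1476/1687] = 0.00935.
E = z × SE = 2.326 × 0.00935 = 0.02176, or 2.2 percentage points.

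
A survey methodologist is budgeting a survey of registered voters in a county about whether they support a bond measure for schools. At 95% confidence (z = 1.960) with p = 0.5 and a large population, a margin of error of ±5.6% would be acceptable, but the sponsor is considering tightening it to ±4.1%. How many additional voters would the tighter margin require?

265

At ±5.6%: n = 1.960² × 0.2500 / 0.056² ≈ 306.25 → 307.
At ±4.1%: n = 1.960² × 0.2500 / 0.041² ≈ 571.33 → 572.
Additional respondents: 572 − 307 = 265.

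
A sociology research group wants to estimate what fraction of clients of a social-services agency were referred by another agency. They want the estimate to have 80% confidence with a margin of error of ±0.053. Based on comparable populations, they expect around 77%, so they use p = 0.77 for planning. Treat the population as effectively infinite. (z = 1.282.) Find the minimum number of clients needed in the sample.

104

With p = 0.77, p(1−p) = 0.1771.
n = z²·p(1−p)/E² = 1.282² × 0.1771 / 0.053² = 1.6435 × 0.1771 / 0.002809 ≈ 103.62.
Rounding up gives n = 104.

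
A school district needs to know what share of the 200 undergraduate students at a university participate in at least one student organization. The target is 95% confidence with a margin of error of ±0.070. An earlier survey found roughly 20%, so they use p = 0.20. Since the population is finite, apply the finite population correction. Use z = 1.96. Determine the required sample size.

Unadjusted: n₀ = 1.96² × 0.20 × 0.80 / 0.070² ≈ 125.44, so n₀ = 126.
Finite population correction with N = 200: n = n₀ / (1 + (n₀−1)/N) = 126 / (1 + 125/200) = 126 / 1.6250 ≈ 77.54.
Rounding up, n = 78.

78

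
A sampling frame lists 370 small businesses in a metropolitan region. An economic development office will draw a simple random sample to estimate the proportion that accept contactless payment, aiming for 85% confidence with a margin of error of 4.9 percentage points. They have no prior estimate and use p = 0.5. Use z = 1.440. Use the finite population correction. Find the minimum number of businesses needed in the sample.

137

Unadjusted: n₀ = 1.440² × 0.50 × 0.50 / 0.049² ≈ 215.91, so n₀ = 216.
Finite population correction with N = 370: n = n₀ / (1 + (n₀−1)/N) = 216 / (1 + 215/370) = 216 / 1.5811 ≈ 136.62.
Rounding up, n = 137.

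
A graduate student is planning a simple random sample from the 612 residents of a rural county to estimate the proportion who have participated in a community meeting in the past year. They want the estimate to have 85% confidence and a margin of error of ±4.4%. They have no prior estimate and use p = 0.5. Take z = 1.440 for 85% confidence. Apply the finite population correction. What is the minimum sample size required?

Unadjusted: n₀ = 1.440² × 0.50 × 0.50 / 0.044² ≈ 267.77, so n₀ = 268.
Finite population correction with N = 612: n = n₀ / (1 + (n₀−1)/N) = 268 / (1 + 267/612) = 268 / 1.4363 ≈ 186.59.
Rounding up, n = 187.

187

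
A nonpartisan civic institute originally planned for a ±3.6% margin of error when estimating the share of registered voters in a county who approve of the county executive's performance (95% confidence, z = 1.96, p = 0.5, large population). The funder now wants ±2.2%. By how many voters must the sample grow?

At ±3.6%: n = 1.96² × 0.2500 / 0.036² ≈ 741.05 → 742.
At ±2.2%: n = 1.96² × 0.2500 / 0.022² ≈ 1984.30 → 1985.
Additional respondents: 1985 − 742 = 1243.

1243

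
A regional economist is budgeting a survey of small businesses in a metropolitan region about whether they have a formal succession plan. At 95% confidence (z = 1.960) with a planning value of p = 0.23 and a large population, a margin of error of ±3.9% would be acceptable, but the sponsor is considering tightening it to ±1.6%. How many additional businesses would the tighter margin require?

2210

At ±3.9%: n = 1.960² × 0.1771 / 0.039² ≈ 447.30 → 448.
At ±1.6%: n = 1.960² × 0.1771 / 0.016² ≈ 2657.61 → 2658.
Additional respondents: 2658 − 448 = 2210.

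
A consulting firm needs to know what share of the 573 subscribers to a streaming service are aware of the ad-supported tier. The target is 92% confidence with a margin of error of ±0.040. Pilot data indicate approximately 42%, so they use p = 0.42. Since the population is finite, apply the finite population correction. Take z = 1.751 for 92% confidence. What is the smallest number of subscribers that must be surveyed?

258

Unadjusted: n₀ = 1.751² × 0.42 × 0.58 / 0.040² ≈ 466.80, so n₀ = 467.
Finite population correction with N = 573: n = n₀ / (1 + (n₀−1)/N) = 467 / (1 + 466/573) = 467 / 1.8133 ≈ 257.55.
Rounding up, n = 258.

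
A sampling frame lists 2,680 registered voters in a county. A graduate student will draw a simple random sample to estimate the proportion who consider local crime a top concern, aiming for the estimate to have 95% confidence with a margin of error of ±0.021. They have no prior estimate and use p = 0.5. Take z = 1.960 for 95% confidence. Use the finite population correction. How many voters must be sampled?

Unadjusted: n₀ = 1.960² × 0.50 × 0.50 / 0.021² ≈ 2177.78, so n₀ = 2178.
Finite population correction with N = 2,680: n = n₀ / (1 + (n₀−1)/N) = 2178 / (1 + 2177/2680) = 2178 / 1.8123 ≈ 1201.78.
Rounding up, n = 1202.

1202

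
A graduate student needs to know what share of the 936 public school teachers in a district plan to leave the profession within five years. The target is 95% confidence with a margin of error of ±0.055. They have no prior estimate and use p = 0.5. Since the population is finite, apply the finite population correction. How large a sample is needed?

For 95% confidence, z = 1.960.
Unadjusted: n₀ = 1.960² × 0.50 × 0.50 / 0.055² ≈ 317.49, so n₀ = 318.
Finite population correction with N = 936: n = n₀ / (1 + (n₀−1)/N) = 318 / (1 + 317/936) = 318 / 1.3387 ≈ 237.55.
Rounding up, n = 238.

238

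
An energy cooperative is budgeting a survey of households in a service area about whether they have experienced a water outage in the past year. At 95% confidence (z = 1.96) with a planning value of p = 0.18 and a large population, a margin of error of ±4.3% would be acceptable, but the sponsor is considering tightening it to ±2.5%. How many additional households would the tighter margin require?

601

At ±4.3%: n = 1.96² × 0.1476 / 0.043² ≈ 306.66 → 307.
At ±2.5%: n = 1.96² × 0.1476 / 0.025² ≈ 907.23 → 908.
Additional respondents: 908 − 307 = 601.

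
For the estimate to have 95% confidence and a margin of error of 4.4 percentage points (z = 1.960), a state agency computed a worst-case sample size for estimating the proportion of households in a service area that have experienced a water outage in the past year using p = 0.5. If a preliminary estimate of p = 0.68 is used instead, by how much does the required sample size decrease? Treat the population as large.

Conservative (p = 0.5): n = 1.960² × 0.25 / 0.044² ≈ 496.07 → 497.
Using p = 0.68: p(1−p) = 0.2176, so n = 1.960² × 0.2176 / 0.044² ≈ 431.78 → 432.
Reduction: 497 − 432 = 65.

65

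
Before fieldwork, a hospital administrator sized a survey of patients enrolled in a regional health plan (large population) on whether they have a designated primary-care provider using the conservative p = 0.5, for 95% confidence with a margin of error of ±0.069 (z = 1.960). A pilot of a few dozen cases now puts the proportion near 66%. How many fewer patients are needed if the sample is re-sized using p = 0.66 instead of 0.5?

Conservative (p = 0.5): n = 1.960² × 0.25 / 0.069² ≈ 201.72 → 202.
Using p = 0.66: p(1−p) = 0.2244, so n = 1.960² × 0.2244 / 0.069² ≈ 181.07 → 182.
Reduction: 202 − 182 = 20.

20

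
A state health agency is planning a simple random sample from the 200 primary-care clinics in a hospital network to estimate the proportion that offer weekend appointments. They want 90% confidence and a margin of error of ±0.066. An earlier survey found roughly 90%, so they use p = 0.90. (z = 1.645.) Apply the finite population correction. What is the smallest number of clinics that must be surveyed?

44

Unadjusted: n₀ = 1.645² × 0.90 × 0.10 / 0.066² ≈ 55.91, so n₀ = 56.
Finite population correction with N = 200: n = n₀ / (1 + (n₀−1)/N) = 56 / (1 + 55/200) = 56 / 1.2750 ≈ 43.92.
Rounding up, n = 44.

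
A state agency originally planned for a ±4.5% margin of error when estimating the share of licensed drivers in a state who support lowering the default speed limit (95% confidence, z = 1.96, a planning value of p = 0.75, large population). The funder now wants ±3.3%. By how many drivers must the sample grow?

306

At ±4.5%: n = 1.96² × 0.1875 / 0.045² ≈ 355.70 → 356.
At ±3.3%: n = 1.96² × 0.1875 / 0.033² ≈ 661.43 → 662.
Additional respondents: 662 − 356 = 306.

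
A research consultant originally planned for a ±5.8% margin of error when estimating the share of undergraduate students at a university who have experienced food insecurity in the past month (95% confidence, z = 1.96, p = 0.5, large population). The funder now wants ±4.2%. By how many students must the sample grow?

259

At ±5.8%: n = 1.96² × 0.2500 / 0.058² ≈ 285.49 → 286.
At ±4.2%: n = 1.96² × 0.2500 / 0.042² ≈ 544.44 → 545.
Additional respondents: 545 − 286 = 259.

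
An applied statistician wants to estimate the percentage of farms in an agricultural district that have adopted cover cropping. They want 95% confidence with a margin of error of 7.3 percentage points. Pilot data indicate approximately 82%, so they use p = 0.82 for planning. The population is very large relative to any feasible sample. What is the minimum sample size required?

For 95% confidence, z = 1.96.
With p = 0.82, p(1−p) = 0.1476.
n = z²·p(1−p)/E² = 1.96² × 0.1476 / 0.073² = 3.8416 × 0.1476 / 0.005329 ≈ 106.40.
Rounding up gives n = 107.

107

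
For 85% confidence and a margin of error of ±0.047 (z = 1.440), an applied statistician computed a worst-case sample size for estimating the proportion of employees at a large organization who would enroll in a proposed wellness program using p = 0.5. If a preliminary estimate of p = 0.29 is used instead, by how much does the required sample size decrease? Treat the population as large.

Conservative (p = 0.5): n = 1.440² × 0.25 / 0.047² ≈ 234.68 → 235.
Using p = 0.29: p(1−p) = 0.2059, so n = 1.440² × 0.2059 / 0.047² ≈ 193.28 → 194.
Reduction: 235 − 194 = 41.

41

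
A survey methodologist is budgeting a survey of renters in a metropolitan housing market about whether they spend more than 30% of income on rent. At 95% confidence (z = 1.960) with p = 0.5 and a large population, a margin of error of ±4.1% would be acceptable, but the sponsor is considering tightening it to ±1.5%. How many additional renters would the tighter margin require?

3697

At ±4.1%: n = 1.960² × 0.2500 / 0.041² ≈ 571.33 → 572.
At ±1.5%: n = 1.960² × 0.2500 / 0.015² ≈ 4268.44 → 4269.
Additional respondents: 4269 − 572 = 3697.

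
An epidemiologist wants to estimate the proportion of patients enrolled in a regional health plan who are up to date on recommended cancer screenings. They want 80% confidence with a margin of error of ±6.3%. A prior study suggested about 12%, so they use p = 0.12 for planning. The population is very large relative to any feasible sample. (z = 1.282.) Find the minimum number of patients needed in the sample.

With p = 0.12, p(1−p) = 0.1056.
n = z²·p(1−p)/E² = 1.282² × 0.1056 / 0.063² = 1.6435 × 0.1056 / 0.003969 ≈ 43.73.
Rounding up gives n = 44.

44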